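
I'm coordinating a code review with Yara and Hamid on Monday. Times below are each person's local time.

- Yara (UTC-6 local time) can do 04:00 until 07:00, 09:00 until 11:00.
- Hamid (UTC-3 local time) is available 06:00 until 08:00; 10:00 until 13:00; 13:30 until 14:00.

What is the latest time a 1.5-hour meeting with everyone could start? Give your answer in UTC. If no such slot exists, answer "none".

none

Yara in UTC: 10:00-13:00, 15:00-17:00 (add 6h to convert from UTC-6).
Hamid in UTC: 09:00-11:00, 13:00-16:00, 16:30-17:00 (add 3h to convert from UTC-3).
Yara ∩ Hamid: 10:00-11:00, 15:00-16:00, 16:30-17:00.
No common window is at least 90 minutes long.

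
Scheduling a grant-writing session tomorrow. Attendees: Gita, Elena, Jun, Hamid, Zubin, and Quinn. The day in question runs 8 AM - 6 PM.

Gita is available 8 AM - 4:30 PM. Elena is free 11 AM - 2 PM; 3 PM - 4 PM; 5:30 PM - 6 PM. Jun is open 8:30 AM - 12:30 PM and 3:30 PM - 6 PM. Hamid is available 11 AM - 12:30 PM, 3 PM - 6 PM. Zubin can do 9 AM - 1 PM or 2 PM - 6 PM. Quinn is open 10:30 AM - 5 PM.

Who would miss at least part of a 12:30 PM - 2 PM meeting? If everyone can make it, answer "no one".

Gita: free for 12:30-14:00. Elena: free for 12:30-14:00. Jun: not fully free for 12:30-14:00. Hamid: not fully free for 12:30-14:00. Zubin: not fully free for 12:30-14:00. Quinn: free for 12:30-14:00.

Hamid, Jun, Zubin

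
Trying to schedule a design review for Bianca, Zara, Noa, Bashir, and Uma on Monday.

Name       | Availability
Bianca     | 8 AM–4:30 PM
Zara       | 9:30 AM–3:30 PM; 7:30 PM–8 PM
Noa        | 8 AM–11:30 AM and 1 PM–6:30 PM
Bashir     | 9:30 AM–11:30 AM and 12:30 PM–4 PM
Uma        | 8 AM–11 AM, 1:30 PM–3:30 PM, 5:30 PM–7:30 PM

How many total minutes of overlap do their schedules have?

Bianca ∩ Zara: 09:30-15:30.
Bianca ∩ Zara ∩ Noa: 09:30-11:30, 13:00-15:30.
Bianca ∩ Zara ∩ Noa ∩ Bashir: 09:30-11:30, 13:00-15:30.
Bianca ∩ Zara ∩ Noa ∩ Bashir ∩ Uma: 09:30-11:00, 13:30-15:30.
So the common availability across everyone is 09:30-11:00, 13:30-15:30.
Summing the common windows: 90 + 120 = 210 minutes.

210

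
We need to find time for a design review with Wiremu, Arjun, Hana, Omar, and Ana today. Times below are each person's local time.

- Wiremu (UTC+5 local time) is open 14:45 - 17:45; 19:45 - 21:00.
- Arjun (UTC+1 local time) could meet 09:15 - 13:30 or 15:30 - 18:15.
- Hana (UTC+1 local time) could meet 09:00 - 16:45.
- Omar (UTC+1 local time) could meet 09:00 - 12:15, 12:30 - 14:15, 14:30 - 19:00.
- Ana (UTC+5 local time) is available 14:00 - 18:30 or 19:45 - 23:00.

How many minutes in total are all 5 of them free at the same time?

Wiremu in UTC: 09:45-12:45, 14:45-16:00 (subtract 5h to convert from UTC+5).
Arjun in UTC: 08:15-12:30, 14:30-17:15 (subtract 1h to convert from UTC+1).
Hana in UTC: 08:00-15:45 (subtract 1h to convert from UTC+1).
Omar in UTC: 08:00-11:15, 11:30-13:15, 13:30-18:00 (subtract 1h to convert from UTC+1).
Ana in UTC: 09:00-13:30, 14:45-18:00 (subtract 5h to convert from UTC+5).
Wiremu ∩ Arjun: 09:45-12:30, 14:45-16:00.
Wiremu ∩ Arjun ∩ Hana: 09:45-12:30, 14:45-15:45.
Wiremu ∩ Arjun ∩ Hana ∩ Omar: 09:45-11:15, 11:30-12:30, 14:45-15:45.
Wiremu ∩ Arjun ∩ Hana ∩ Omar ∩ Ana: 09:45-11:15, 11:30-12:30, 14:45-15:45.
So the common availability across everyone is 09:45-11:15, 11:30-12:30, 14:45-15:45.
Summing the common windows: 90 + 60 + 60 = 210 minutes.

210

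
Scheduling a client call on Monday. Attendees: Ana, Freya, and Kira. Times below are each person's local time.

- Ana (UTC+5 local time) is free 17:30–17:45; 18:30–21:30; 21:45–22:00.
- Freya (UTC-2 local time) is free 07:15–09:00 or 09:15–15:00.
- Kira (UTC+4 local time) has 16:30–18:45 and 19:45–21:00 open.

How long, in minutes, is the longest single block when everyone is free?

Ana in UTC: 12:30-12:45, 13:30-16:30, 16:45-17:00 (subtract 5h to convert from UTC+5).
Freya in UTC: 09:15-11:00, 11:15-17:00 (add 2h to convert from UTC-2).
Kira in UTC: 12:30-14:45, 15:45-17:00 (subtract 4h to convert from UTC+4).
Ana ∩ Freya: 12:30-12:45, 13:30-16:30, 16:45-17:00.
Ana ∩ Freya ∩ Kira: 12:30-12:45, 13:30-14:45, 15:45-16:30, 16:45-17:00.
Those are the intersection windows.
The longest is 13:30-14:45 at 75 minutes.

75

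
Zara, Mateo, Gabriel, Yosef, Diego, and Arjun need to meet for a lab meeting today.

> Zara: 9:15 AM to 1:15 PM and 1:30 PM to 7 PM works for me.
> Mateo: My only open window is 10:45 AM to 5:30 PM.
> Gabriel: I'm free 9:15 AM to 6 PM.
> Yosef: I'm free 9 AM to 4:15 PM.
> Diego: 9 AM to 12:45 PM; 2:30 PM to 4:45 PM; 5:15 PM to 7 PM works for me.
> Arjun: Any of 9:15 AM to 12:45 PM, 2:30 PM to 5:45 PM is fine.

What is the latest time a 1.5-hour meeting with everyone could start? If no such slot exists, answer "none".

Zara ∩ Mateo: 10:45-13:15, 13:30-17:30.
Zara ∩ Mateo ∩ Gabriel: 10:45-13:15, 13:30-17:30.
Zara ∩ Mateo ∩ Gabriel ∩ Yosef: 10:45-13:15, 13:30-16:15.
Zara ∩ Mateo ∩ Gabriel ∩ Yosef ∩ Diego: 10:45-12:45, 14:30-16:15.
Zara ∩ Mateo ∩ Gabriel ∩ Yosef ∩ Diego ∩ Arjun: 10:45-12:45, 14:30-16:15.
Those are the intersection windows.
The last common window of at least 90 minutes is 14:30-16:15; a 90-minute meeting can start as late as 14:45 and still end by 16:15.

14:45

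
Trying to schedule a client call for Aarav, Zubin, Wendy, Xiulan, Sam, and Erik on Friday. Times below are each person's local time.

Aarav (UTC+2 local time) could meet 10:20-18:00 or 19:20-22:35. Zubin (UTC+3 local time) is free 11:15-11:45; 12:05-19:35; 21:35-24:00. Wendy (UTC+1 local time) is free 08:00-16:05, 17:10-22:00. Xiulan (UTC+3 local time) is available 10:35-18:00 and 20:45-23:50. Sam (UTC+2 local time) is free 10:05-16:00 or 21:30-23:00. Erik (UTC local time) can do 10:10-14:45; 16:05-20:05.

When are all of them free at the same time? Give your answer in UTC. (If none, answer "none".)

10:10-14:00, 19:30-20:05

Aarav in UTC: 08:20-16:00, 17:20-20:35 (subtract 2h to convert from UTC+2).
Zubin in UTC: 08:15-08:45, 09:05-16:35, 18:35-21:00 (subtract 3h to convert from UTC+3).
Wendy in UTC: 07:00-15:05, 16:10-21:00 (subtract 1h to convert from UTC+1).
Xiulan in UTC: 07:35-15:00, 17:45-20:50 (subtract 3h to convert from UTC+3).
Sam in UTC: 08:05-14:00, 19:30-21:00 (subtract 2h to convert from UTC+2).
Erik in UTC: 10:10-14:45, 16:05-20:05.
Aarav ∩ Zubin: 08:20-08:45, 09:05-16:00, 18:35-20:35.
Aarav ∩ Zubin ∩ Wendy: 08:20-08:45, 09:05-15:05, 18:35-20:35.
Aarav ∩ Zubin ∩ Wendy ∩ Xiulan: 08:20-08:45, 09:05-15:00, 18:35-20:35.
Aarav ∩ Zubin ∩ Wendy ∩ Xiulan ∩ Sam: 08:20-08:45, 09:05-14:00, 19:30-20:35.
Aarav ∩ Zubin ∩ Wendy ∩ Xiulan ∩ Sam ∩ Erik: 10:10-14:00, 19:30-20:05.
So the common availability across everyone is 10:10-14:00, 19:30-20:05.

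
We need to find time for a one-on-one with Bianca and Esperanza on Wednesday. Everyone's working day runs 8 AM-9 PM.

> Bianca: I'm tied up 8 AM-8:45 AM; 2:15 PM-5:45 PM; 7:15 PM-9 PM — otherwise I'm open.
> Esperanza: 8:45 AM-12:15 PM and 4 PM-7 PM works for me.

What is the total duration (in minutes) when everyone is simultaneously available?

Bianca free: 08:45-14:15, 17:45-19:15 (invert busy blocks within the working day).
Esperanza free: 08:45-12:15, 16:00-19:00.
Bianca ∩ Esperanza: 08:45-12:15, 17:45-19:00.
Summing the common windows: 210 + 75 = 285 minutes.

285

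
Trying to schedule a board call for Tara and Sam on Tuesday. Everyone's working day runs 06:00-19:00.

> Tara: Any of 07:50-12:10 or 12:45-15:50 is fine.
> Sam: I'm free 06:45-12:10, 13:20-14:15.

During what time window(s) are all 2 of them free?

Tara ∩ Sam: 07:50-12:10, 13:20-14:15.

07:50-12:10, 13:20-14:15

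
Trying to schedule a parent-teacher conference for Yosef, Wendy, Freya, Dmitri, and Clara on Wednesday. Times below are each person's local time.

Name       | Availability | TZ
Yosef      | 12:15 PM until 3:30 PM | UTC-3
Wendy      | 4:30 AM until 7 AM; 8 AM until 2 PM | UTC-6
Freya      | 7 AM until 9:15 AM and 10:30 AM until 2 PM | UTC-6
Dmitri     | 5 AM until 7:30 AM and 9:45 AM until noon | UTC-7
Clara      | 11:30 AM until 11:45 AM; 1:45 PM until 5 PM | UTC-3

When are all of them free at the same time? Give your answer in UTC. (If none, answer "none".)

Yosef in UTC: 15:15-18:30 (add 3h to convert from UTC-3).
Wendy in UTC: 10:30-13:00, 14:00-20:00 (add 6h to convert from UTC-6).
Freya in UTC: 13:00-15:15, 16:30-20:00 (add 6h to convert from UTC-6).
Dmitri in UTC: 12:00-14:30, 16:45-19:00 (add 7h to convert from UTC-7).
Clara in UTC: 14:30-14:45, 16:45-20:00 (add 3h to convert from UTC-3).
Yosef ∩ Wendy: 15:15-18:30.
Yosef ∩ Wendy ∩ Freya: 16:30-18:30.
Yosef ∩ Wendy ∩ Freya ∩ Dmitri: 16:45-18:30.
Yosef ∩ Wendy ∩ Freya ∩ Dmitri ∩ Clara: 16:45-18:30.
Those are the intersection windows.

16:45-18:30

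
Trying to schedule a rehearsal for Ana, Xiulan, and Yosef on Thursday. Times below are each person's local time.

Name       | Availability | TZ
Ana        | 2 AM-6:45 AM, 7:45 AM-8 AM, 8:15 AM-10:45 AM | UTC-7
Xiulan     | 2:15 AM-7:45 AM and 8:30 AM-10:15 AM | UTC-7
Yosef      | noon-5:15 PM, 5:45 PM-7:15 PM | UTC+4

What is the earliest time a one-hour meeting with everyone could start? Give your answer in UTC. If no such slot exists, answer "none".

Ana in UTC: 09:00-13:45, 14:45-15:00, 15:15-17:45 (add 7h to convert from UTC-7).
Xiulan in UTC: 09:15-14:45, 15:30-17:15 (add 7h to convert from UTC-7).
Yosef in UTC: 08:00-13:15, 13:45-15:15 (subtract 4h to convert from UTC+4).
Ana ∩ Xiulan: 09:15-13:45, 15:30-17:15.
Ana ∩ Xiulan ∩ Yosef: 09:15-13:15.
The first common window of at least 60 minutes is 09:15-13:15, so the earliest start is 09:15.

09:15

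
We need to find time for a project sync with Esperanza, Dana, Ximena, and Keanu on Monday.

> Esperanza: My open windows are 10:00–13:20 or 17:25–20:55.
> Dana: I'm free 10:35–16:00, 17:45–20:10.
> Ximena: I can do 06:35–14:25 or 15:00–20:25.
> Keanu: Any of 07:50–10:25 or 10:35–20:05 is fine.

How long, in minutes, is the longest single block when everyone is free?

Esperanza ∩ Dana: 10:35-13:20, 17:45-20:10.
Esperanza ∩ Dana ∩ Ximena: 10:35-13:20, 17:45-20:10.
Esperanza ∩ Dana ∩ Ximena ∩ Keanu: 10:35-13:20, 17:45-20:05.
The longest is 10:35-13:20 at 165 minutes.

165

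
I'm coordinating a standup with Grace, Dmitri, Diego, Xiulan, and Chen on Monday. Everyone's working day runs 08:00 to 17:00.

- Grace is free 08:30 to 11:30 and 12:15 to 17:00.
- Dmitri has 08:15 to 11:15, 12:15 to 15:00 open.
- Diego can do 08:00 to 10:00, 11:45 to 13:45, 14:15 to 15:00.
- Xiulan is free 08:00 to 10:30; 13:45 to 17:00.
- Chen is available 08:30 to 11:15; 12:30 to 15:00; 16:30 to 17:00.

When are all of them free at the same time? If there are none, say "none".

08:30-10:00, 14:15-15:00

Grace ∩ Dmitri: 08:30-11:15, 12:15-15:00.
Grace ∩ Dmitri ∩ Diego: 08:30-10:00, 12:15-13:45, 14:15-15:00.
Grace ∩ Dmitri ∩ Diego ∩ Xiulan: 08:30-10:00, 14:15-15:00.
Grace ∩ Dmitri ∩ Diego ∩ Xiulan ∩ Chen: 08:30-10:00, 14:15-15:00.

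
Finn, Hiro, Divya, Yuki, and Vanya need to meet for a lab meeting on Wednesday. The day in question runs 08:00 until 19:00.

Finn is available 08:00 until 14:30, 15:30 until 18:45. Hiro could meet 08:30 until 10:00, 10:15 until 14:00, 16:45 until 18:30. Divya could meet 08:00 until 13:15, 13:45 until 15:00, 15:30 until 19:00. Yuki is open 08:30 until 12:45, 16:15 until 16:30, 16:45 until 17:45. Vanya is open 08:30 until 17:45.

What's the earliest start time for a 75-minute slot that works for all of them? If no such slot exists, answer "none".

08:30

Finn ∩ Hiro: 08:30-10:00, 10:15-14:00, 16:45-18:30.
Finn ∩ Hiro ∩ Divya: 08:30-10:00, 10:15-13:15, 13:45-14:00, 16:45-18:30.
Finn ∩ Hiro ∩ Divya ∩ Yuki: 08:30-10:00, 10:15-12:45, 16:45-17:45.
Finn ∩ Hiro ∩ Divya ∩ Yuki ∩ Vanya: 08:30-10:00, 10:15-12:45, 16:45-17:45.
The first common window of at least 75 minutes is 08:30-10:00, so the earliest start is 08:30.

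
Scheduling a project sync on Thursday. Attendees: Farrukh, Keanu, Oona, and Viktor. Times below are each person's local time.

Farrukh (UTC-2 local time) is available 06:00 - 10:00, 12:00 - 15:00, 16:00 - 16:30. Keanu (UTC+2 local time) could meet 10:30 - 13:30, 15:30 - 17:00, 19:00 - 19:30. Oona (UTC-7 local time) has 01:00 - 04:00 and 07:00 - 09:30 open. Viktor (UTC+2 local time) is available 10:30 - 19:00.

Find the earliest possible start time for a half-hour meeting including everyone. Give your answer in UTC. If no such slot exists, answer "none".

08:30

Farrukh in UTC: 08:00-12:00, 14:00-17:00, 18:00-18:30 (add 2h to convert from UTC-2).
Keanu in UTC: 08:30-11:30, 13:30-15:00, 17:00-17:30 (subtract 2h to convert from UTC+2).
Oona in UTC: 08:00-11:00, 14:00-16:30 (add 7h to convert from UTC-7).
Viktor in UTC: 08:30-17:00 (subtract 2h to convert from UTC+2).
Farrukh ∩ Keanu: 08:30-11:30, 14:00-15:00.
Farrukh ∩ Keanu ∩ Oona: 08:30-11:00, 14:00-15:00.
Farrukh ∩ Keanu ∩ Oona ∩ Viktor: 08:30-11:00, 14:00-15:00.
The first common window of at least 30 minutes is 08:30-11:00, so the earliest start is 08:30.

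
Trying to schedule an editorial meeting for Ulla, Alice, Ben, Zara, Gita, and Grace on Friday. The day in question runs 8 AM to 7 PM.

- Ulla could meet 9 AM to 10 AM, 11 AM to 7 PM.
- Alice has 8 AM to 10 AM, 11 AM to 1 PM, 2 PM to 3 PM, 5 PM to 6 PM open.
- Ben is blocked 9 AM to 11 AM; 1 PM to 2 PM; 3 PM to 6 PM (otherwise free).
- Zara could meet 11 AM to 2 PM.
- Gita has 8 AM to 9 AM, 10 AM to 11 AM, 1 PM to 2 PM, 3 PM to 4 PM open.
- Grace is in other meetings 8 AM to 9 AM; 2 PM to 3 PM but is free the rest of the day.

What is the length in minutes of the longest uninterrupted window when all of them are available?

Ulla free: 09:00-10:00, 11:00-19:00.
Alice free: 08:00-10:00, 11:00-13:00, 14:00-15:00, 17:00-18:00.
Ben free: 08:00-09:00, 11:00-13:00, 14:00-15:00, 18:00-19:00 (invert busy blocks within the working day).
Zara free: 11:00-14:00.
Gita free: 08:00-09:00, 10:00-11:00, 13:00-14:00, 15:00-16:00.
Grace free: 09:00-14:00, 15:00-19:00 (invert busy blocks within the working day).
Ulla ∩ Alice: 09:00-10:00, 11:00-13:00, 14:00-15:00, 17:00-18:00.
Ulla ∩ Alice ∩ Ben: 11:00-13:00, 14:00-15:00.
Ulla ∩ Alice ∩ Ben ∩ Zara: 11:00-13:00.
Ulla ∩ Alice ∩ Ben ∩ Zara ∩ Gita: ∅.
Ulla ∩ Alice ∩ Ben ∩ Zara ∩ Gita ∩ Grace: ∅.
There is no time when everyone is free.
No common window exists, so the longest block is 0 minutes.

0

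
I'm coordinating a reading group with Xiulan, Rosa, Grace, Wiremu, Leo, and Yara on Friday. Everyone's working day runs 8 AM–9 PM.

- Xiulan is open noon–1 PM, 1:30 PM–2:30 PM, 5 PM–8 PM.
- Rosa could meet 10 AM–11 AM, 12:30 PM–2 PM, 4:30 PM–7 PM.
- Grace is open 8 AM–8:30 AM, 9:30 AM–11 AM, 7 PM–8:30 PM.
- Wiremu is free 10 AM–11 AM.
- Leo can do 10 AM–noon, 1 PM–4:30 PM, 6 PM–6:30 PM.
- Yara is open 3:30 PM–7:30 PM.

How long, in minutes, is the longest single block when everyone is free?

Xiulan ∩ Rosa: 12:30-13:00, 13:30-14:00, 17:00-19:00.
Xiulan ∩ Rosa ∩ Grace: ∅.
Xiulan ∩ Rosa ∩ Grace ∩ Wiremu: ∅.
Xiulan ∩ Rosa ∩ Grace ∩ Wiremu ∩ Leo: ∅.
Xiulan ∩ Rosa ∩ Grace ∩ Wiremu ∩ Leo ∩ Yara: ∅.
There is no time when everyone is free.
No common window exists, so the longest block is 0 minutes.

0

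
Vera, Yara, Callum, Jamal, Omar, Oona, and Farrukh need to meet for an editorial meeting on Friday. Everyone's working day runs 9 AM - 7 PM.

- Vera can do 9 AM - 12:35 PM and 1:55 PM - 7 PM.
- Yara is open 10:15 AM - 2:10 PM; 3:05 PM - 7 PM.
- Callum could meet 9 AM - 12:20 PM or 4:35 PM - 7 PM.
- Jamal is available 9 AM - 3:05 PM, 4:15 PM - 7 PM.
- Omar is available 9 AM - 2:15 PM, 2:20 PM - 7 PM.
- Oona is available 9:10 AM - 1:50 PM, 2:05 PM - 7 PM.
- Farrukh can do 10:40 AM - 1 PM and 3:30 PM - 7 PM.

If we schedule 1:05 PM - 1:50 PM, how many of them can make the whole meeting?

4

Yara, Jamal, Omar, and Oona can make the full 13:05-13:50 slot — that's 4.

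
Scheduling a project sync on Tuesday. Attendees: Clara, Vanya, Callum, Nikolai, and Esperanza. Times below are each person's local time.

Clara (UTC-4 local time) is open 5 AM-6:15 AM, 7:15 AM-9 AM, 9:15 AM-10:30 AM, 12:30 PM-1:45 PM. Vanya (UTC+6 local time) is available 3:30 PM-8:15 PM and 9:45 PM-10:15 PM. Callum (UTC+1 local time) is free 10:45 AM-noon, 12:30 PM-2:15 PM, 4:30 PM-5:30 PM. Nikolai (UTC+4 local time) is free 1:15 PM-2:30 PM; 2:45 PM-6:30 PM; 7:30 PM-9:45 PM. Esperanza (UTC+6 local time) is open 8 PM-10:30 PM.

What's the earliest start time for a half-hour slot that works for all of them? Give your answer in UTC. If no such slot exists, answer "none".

Clara in UTC: 09:00-10:15, 11:15-13:00, 13:15-14:30, 16:30-17:45 (add 4h to convert from UTC-4).
Vanya in UTC: 09:30-14:15, 15:45-16:15 (subtract 6h to convert from UTC+6).
Callum in UTC: 09:45-11:00, 11:30-13:15, 15:30-16:30 (subtract 1h to convert from UTC+1).
Nikolai in UTC: 09:15-10:30, 10:45-14:30, 15:30-17:45 (subtract 4h to convert from UTC+4).
Esperanza in UTC: 14:00-16:30 (subtract 6h to convert from UTC+6).
Clara ∩ Vanya: 09:30-10:15, 11:15-13:00, 13:15-14:15.
Clara ∩ Vanya ∩ Callum: 09:45-10:15, 11:30-13:00.
Clara ∩ Vanya ∩ Callum ∩ Nikolai: 09:45-10:15, 11:30-13:00.
Clara ∩ Vanya ∩ Callum ∩ Nikolai ∩ Esperanza: ∅.
There is no time when everyone is free.
No common window is at least 30 minutes long.

none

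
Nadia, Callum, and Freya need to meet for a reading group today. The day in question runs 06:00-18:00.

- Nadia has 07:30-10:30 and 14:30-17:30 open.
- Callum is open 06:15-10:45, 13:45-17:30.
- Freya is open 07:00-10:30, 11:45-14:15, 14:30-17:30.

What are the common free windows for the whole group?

07:30-10:30, 14:30-17:30

Nadia ∩ Callum: 07:30-10:30, 14:30-17:30.
Nadia ∩ Callum ∩ Freya: 07:30-10:30, 14:30-17:30.
Those are the intersection windows.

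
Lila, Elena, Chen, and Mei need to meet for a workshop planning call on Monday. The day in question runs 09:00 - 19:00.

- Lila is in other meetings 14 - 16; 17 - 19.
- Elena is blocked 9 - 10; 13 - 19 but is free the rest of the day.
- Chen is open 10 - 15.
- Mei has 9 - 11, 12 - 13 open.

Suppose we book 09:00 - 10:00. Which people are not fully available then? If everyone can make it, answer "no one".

Chen, Elena

Lila free: 09:00-14:00, 16:00-17:00 (invert busy blocks within the working day).
Elena free: 10:00-13:00 (invert busy blocks within the working day).
Chen free: 10:00-15:00.
Mei free: 09:00-11:00, 12:00-13:00.
Lila: free for 09:00-10:00. Elena: not fully free for 09:00-10:00. Chen: not fully free for 09:00-10:00. Mei: free for 09:00-10:00.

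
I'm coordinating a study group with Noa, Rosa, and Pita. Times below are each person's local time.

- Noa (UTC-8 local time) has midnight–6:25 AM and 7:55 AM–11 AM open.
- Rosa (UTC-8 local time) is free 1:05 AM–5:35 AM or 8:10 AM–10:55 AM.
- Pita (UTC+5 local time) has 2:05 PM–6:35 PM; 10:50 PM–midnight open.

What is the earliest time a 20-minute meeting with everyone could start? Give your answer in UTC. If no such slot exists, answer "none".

Noa in UTC: 08:00-14:25, 15:55-19:00 (add 8h to convert from UTC-8).
Rosa in UTC: 09:05-13:35, 16:10-18:55 (add 8h to convert from UTC-8).
Pita in UTC: 09:05-13:35, 17:50-19:00 (subtract 5h to convert from UTC+5).
Noa ∩ Rosa: 09:05-13:35, 16:10-18:55.
Noa ∩ Rosa ∩ Pita: 09:05-13:35, 17:50-18:55.
The first common window of at least 20 minutes is 09:05-13:35, so the earliest start is 09:05.

09:05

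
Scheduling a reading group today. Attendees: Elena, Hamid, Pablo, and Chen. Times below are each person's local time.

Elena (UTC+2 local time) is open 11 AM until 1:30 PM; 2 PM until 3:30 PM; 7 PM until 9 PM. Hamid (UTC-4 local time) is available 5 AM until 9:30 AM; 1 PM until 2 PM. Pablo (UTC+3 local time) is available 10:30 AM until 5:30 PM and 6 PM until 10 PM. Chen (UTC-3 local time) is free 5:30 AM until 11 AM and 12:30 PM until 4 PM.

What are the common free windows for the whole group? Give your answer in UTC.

Elena in UTC: 09:00-11:30, 12:00-13:30, 17:00-19:00 (subtract 2h to convert from UTC+2).
Hamid in UTC: 09:00-13:30, 17:00-18:00 (add 4h to convert from UTC-4).
Pablo in UTC: 07:30-14:30, 15:00-19:00 (subtract 3h to convert from UTC+3).
Chen in UTC: 08:30-14:00, 15:30-19:00 (add 3h to convert from UTC-3).
Elena ∩ Hamid: 09:00-11:30, 12:00-13:30, 17:00-18:00.
Elena ∩ Hamid ∩ Pablo: 09:00-11:30, 12:00-13:30, 17:00-18:00.
Elena ∩ Hamid ∩ Pablo ∩ Chen: 09:00-11:30, 12:00-13:30, 17:00-18:00.

09:00-11:30, 12:00-13:30, 17:00-18:00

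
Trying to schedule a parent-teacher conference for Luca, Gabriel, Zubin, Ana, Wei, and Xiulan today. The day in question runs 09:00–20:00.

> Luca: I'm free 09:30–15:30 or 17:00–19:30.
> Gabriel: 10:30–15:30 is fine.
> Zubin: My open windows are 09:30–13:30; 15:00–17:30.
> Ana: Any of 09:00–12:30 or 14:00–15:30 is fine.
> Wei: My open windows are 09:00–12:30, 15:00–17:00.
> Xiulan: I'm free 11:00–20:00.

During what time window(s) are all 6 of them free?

Luca ∩ Gabriel: 10:30-15:30.
Luca ∩ Gabriel ∩ Zubin: 10:30-13:30, 15:00-15:30.
Luca ∩ Gabriel ∩ Zubin ∩ Ana: 10:30-12:30, 15:00-15:30.
Luca ∩ Gabriel ∩ Zubin ∩ Ana ∩ Wei: 10:30-12:30, 15:00-15:30.
Luca ∩ Gabriel ∩ Zubin ∩ Ana ∩ Wei ∩ Xiulan: 11:00-12:30, 15:00-15:30.

11:00-12:30, 15:00-15:30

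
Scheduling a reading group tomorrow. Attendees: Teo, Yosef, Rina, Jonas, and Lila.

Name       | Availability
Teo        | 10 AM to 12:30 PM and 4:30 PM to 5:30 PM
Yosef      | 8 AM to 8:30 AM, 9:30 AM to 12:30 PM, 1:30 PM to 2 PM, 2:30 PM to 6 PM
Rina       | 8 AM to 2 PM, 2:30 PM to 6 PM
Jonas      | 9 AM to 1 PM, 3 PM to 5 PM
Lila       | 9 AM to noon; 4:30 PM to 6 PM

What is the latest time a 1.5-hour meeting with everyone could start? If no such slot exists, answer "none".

Teo ∩ Yosef: 10:00-12:30, 16:30-17:30.
Teo ∩ Yosef ∩ Rina: 10:00-12:30, 16:30-17:30.
Teo ∩ Yosef ∩ Rina ∩ Jonas: 10:00-12:30, 16:30-17:00.
Teo ∩ Yosef ∩ Rina ∩ Jonas ∩ Lila: 10:00-12:00, 16:30-17:00.
The last common window of at least 90 minutes is 10:00-12:00; a 90-minute meeting can start as late as 10:30 and still end by 12:00.

10:30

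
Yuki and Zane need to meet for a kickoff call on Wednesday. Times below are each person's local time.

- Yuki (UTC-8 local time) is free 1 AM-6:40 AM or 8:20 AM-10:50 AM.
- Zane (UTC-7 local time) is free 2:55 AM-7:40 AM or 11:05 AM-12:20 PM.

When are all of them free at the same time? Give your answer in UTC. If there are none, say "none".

Yuki in UTC: 09:00-14:40, 16:20-18:50 (add 8h to convert from UTC-8).
Zane in UTC: 09:55-14:40, 18:05-19:20 (add 7h to convert from UTC-7).
Yuki ∩ Zane: 09:55-14:40, 18:05-18:50.
Those are the intersection windows.

09:55-14:40, 18:05-18:50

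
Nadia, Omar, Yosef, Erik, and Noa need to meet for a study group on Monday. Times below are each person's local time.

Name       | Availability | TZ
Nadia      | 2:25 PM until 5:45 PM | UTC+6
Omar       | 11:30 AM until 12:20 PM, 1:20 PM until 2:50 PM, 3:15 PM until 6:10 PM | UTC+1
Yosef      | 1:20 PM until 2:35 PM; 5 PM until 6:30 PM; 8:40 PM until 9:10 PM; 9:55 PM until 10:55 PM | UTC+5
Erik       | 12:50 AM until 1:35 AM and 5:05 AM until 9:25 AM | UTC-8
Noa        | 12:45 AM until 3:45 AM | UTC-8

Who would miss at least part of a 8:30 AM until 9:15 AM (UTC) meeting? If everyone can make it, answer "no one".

Erik, Noa, Omar

Nadia in UTC: 08:25-11:45 (subtract 6h to convert from UTC+6).
Omar in UTC: 10:30-11:20, 12:20-13:50, 14:15-17:10 (subtract 1h to convert from UTC+1).
Yosef in UTC: 08:20-09:35, 12:00-13:30, 15:40-16:10, 16:55-17:55 (subtract 5h to convert from UTC+5).
Erik in UTC: 08:50-09:35, 13:05-17:25 (add 8h to convert from UTC-8).
Noa in UTC: 08:45-11:45 (add 8h to convert from UTC-8).
Nadia: free for 08:30-09:15. Omar: not fully free for 08:30-09:15. Yosef: free for 08:30-09:15. Erik: not fully free for 08:30-09:15. Noa: not fully free for 08:30-09:15.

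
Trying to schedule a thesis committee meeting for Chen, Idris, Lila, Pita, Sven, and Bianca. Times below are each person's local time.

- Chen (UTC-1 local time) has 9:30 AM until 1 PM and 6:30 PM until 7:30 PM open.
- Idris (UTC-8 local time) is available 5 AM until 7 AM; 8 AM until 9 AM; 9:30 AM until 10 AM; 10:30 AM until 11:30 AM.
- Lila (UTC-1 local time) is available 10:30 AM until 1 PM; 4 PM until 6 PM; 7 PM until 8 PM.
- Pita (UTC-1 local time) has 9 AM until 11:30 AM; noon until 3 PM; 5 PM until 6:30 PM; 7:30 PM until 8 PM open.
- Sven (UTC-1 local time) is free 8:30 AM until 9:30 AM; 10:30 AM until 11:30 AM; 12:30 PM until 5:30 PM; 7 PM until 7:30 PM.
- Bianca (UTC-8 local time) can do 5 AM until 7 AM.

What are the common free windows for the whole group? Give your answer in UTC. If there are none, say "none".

13:30-14:00

Chen in UTC: 10:30-14:00, 19:30-20:30 (add 1h to convert from UTC-1).
Idris in UTC: 13:00-15:00, 16:00-17:00, 17:30-18:00, 18:30-19:30 (add 8h to convert from UTC-8).
Lila in UTC: 11:30-14:00, 17:00-19:00, 20:00-21:00 (add 1h to convert from UTC-1).
Pita in UTC: 10:00-12:30, 13:00-16:00, 18:00-19:30, 20:30-21:00 (add 1h to convert from UTC-1).
Sven in UTC: 09:30-10:30, 11:30-12:30, 13:30-18:30, 20:00-20:30 (add 1h to convert from UTC-1).
Bianca in UTC: 13:00-15:00 (add 8h to convert from UTC-8).
Chen ∩ Idris: 13:00-14:00.
Chen ∩ Idris ∩ Lila: 13:00-14:00.
Chen ∩ Idris ∩ Lila ∩ Pita: 13:00-14:00.
Chen ∩ Idris ∩ Lila ∩ Pita ∩ Sven: 13:30-14:00.
Chen ∩ Idris ∩ Lila ∩ Pita ∩ Sven ∩ Bianca: 13:30-14:00.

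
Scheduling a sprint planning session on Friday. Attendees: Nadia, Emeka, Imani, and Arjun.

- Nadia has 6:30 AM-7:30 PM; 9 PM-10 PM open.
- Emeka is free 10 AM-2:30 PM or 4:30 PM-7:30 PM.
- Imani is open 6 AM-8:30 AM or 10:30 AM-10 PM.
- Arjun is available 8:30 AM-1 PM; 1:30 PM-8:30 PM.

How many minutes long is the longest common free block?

Nadia ∩ Emeka: 10:00-14:30, 16:30-19:30.
Nadia ∩ Emeka ∩ Imani: 10:30-14:30, 16:30-19:30.
Nadia ∩ Emeka ∩ Imani ∩ Arjun: 10:30-13:00, 13:30-14:30, 16:30-19:30.
The longest is 16:30-19:30 at 180 minutes.

180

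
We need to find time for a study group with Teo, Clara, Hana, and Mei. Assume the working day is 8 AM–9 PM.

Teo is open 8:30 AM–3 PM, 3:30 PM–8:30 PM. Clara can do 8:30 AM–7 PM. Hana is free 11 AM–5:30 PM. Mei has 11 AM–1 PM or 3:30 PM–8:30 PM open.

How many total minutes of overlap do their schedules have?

Teo ∩ Clara: 08:30-15:00, 15:30-19:00.
Teo ∩ Clara ∩ Hana: 11:00-15:00, 15:30-17:30.
Teo ∩ Clara ∩ Hana ∩ Mei: 11:00-13:00, 15:30-17:30.
Summing the common windows: 120 + 120 = 240 minutes.

240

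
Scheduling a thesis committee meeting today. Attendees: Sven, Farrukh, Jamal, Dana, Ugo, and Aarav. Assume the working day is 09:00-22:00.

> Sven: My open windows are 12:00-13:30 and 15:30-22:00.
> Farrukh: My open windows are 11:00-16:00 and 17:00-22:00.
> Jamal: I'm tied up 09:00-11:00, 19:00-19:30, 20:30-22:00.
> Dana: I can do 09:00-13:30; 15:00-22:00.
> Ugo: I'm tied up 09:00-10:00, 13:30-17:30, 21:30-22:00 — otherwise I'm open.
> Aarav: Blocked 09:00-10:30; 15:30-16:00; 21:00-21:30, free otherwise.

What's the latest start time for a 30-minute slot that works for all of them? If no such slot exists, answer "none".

Sven free: 12:00-13:30, 15:30-22:00.
Farrukh free: 11:00-16:00, 17:00-22:00.
Jamal free: 11:00-19:00, 19:30-20:30 (invert busy blocks within the working day).
Dana free: 09:00-13:30, 15:00-22:00.
Ugo free: 10:00-13:30, 17:30-21:30 (invert busy blocks within the working day).
Aarav free: 10:30-15:30, 16:00-21:00, 21:30-22:00 (invert busy blocks within the working day).
Sven ∩ Farrukh: 12:00-13:30, 15:30-16:00, 17:00-22:00.
Sven ∩ Farrukh ∩ Jamal: 12:00-13:30, 15:30-16:00, 17:00-19:00, 19:30-20:30.
Sven ∩ Farrukh ∩ Jamal ∩ Dana: 12:00-13:30, 15:30-16:00, 17:00-19:00, 19:30-20:30.
Sven ∩ Farrukh ∩ Jamal ∩ Dana ∩ Ugo: 12:00-13:30, 17:30-19:00, 19:30-20:30.
Sven ∩ Farrukh ∩ Jamal ∩ Dana ∩ Ugo ∩ Aarav: 12:00-13:30, 17:30-19:00, 19:30-20:30.
The last common window of at least 30 minutes is 19:30-20:30; a 30-minute meeting can start as late as 20:00 and still end by 20:30.

20:00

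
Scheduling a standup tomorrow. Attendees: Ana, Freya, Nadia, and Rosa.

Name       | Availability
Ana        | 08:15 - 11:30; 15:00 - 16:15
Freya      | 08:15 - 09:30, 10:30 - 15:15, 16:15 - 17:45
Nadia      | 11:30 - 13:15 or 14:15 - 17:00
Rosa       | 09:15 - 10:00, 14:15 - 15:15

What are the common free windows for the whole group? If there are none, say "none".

Ana ∩ Freya: 08:15-09:30, 10:30-11:30, 15:00-15:15.
Ana ∩ Freya ∩ Nadia: 15:00-15:15.
Ana ∩ Freya ∩ Nadia ∩ Rosa: 15:00-15:15.
So the common availability across everyone is 15:00-15:15.

15:00-15:15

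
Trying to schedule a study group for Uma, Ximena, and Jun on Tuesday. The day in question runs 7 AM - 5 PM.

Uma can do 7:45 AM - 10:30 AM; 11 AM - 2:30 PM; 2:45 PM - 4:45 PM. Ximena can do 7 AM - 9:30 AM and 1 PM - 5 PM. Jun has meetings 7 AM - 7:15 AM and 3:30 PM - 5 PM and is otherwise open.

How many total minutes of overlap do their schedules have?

Uma free: 07:45-10:30, 11:00-14:30, 14:45-16:45.
Ximena free: 07:00-09:30, 13:00-17:00.
Jun free: 07:15-15:30 (invert busy blocks within the working day).
Uma ∩ Ximena: 07:45-09:30, 13:00-14:30, 14:45-16:45.
Uma ∩ Ximena ∩ Jun: 07:45-09:30, 13:00-14:30, 14:45-15:30.
Those are the intersection windows.
Summing the common windows: 105 + 90 + 45 = 240 minutes.

240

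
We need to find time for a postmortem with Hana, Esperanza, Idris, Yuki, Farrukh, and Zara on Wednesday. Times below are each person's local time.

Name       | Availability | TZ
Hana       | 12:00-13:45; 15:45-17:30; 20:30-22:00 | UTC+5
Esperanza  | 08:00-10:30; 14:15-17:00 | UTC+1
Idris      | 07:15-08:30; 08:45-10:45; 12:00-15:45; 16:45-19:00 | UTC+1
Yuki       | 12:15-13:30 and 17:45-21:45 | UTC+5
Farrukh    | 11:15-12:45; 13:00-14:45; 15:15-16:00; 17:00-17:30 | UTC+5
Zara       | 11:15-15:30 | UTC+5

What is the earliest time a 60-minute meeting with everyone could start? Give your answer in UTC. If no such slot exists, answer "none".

Hana in UTC: 07:00-08:45, 10:45-12:30, 15:30-17:00 (subtract 5h to convert from UTC+5).
Esperanza in UTC: 07:00-09:30, 13:15-16:00 (subtract 1h to convert from UTC+1).
Idris in UTC: 06:15-07:30, 07:45-09:45, 11:00-14:45, 15:45-18:00 (subtract 1h to convert from UTC+1).
Yuki in UTC: 07:15-08:30, 12:45-16:45 (subtract 5h to convert from UTC+5).
Farrukh in UTC: 06:15-07:45, 08:00-09:45, 10:15-11:00, 12:00-12:30 (subtract 5h to convert from UTC+5).
Zara in UTC: 06:15-10:30 (subtract 5h to convert from UTC+5).
Hana ∩ Esperanza: 07:00-08:45, 15:30-16:00.
Hana ∩ Esperanza ∩ Idris: 07:00-07:30, 07:45-08:45, 15:45-16:00.
Hana ∩ Esperanza ∩ Idris ∩ Yuki: 07:15-07:30, 07:45-08:30, 15:45-16:00.
Hana ∩ Esperanza ∩ Idris ∩ Yuki ∩ Farrukh: 07:15-07:30, 08:00-08:30.
Hana ∩ Esperanza ∩ Idris ∩ Yuki ∩ Farrukh ∩ Zara: 07:15-07:30, 08:00-08:30.
So the common availability across everyone is 07:15-07:30, 08:00-08:30.
No common window is at least 60 minutes long.

none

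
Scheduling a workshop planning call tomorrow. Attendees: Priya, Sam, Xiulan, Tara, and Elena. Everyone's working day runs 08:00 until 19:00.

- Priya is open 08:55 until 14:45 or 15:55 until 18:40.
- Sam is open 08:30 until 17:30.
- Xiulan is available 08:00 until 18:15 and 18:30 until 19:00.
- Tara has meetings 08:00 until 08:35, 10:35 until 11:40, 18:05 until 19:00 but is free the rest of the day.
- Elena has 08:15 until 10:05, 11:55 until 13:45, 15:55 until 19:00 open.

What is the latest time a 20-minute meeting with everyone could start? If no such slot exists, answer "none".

17:10

Priya free: 08:55-14:45, 15:55-18:40.
Sam free: 08:30-17:30.
Xiulan free: 08:00-18:15, 18:30-19:00.
Tara free: 08:35-10:35, 11:40-18:05 (invert busy blocks within the working day).
Elena free: 08:15-10:05, 11:55-13:45, 15:55-19:00.
Priya ∩ Sam: 08:55-14:45, 15:55-17:30.
Priya ∩ Sam ∩ Xiulan: 08:55-14:45, 15:55-17:30.
Priya ∩ Sam ∩ Xiulan ∩ Tara: 08:55-10:35, 11:40-14:45, 15:55-17:30.
Priya ∩ Sam ∩ Xiulan ∩ Tara ∩ Elena: 08:55-10:05, 11:55-13:45, 15:55-17:30.
Those are the intersection windows.
The last common window of at least 20 minutes is 15:55-17:30; a 20-minute meeting can start as late as 17:10 and still end by 17:30.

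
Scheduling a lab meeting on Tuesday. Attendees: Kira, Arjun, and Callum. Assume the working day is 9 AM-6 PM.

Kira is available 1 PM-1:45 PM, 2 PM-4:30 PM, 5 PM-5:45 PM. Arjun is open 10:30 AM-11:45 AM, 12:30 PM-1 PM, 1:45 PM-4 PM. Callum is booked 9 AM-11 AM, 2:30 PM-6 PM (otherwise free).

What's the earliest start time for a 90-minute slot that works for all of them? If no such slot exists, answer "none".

none

Kira free: 13:00-13:45, 14:00-16:30, 17:00-17:45.
Arjun free: 10:30-11:45, 12:30-13:00, 13:45-16:00.
Callum free: 11:00-14:30 (invert busy blocks within the working day).
Kira ∩ Arjun: 14:00-16:00.
Kira ∩ Arjun ∩ Callum: 14:00-14:30.
No common window is at least 90 minutes long.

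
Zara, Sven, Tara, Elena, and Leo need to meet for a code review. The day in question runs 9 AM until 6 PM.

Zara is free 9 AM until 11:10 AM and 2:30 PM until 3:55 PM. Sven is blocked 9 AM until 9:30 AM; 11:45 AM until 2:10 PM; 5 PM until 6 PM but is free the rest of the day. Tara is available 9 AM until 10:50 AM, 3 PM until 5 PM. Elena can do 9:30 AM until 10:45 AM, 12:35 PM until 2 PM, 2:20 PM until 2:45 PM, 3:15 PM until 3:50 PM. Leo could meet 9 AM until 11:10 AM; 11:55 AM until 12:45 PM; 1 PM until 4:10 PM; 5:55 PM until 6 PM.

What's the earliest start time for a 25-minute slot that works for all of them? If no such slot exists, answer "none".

Zara free: 09:00-11:10, 14:30-15:55.
Sven free: 09:30-11:45, 14:10-17:00 (invert busy blocks within the working day).
Tara free: 09:00-10:50, 15:00-17:00.
Elena free: 09:30-10:45, 12:35-14:00, 14:20-14:45, 15:15-15:50.
Leo free: 09:00-11:10, 11:55-12:45, 13:00-16:10, 17:55-18:00.
Zara ∩ Sven: 09:30-11:10, 14:30-15:55.
Zara ∩ Sven ∩ Tara: 09:30-10:50, 15:00-15:55.
Zara ∩ Sven ∩ Tara ∩ Elena: 09:30-10:45, 15:15-15:50.
Zara ∩ Sven ∩ Tara ∩ Elena ∩ Leo: 09:30-10:45, 15:15-15:50.
The first common window of at least 25 minutes is 09:30-10:45, so the earliest start is 09:30.

09:30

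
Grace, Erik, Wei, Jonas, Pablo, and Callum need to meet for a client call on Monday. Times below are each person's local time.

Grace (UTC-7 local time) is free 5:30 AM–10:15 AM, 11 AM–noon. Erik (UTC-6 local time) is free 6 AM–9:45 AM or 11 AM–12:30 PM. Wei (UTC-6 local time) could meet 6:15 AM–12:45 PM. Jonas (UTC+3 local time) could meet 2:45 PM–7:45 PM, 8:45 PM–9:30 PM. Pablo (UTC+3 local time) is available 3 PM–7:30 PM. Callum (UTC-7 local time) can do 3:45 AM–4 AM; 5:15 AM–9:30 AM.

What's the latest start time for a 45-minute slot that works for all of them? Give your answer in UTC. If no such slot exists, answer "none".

15:00

Grace in UTC: 12:30-17:15, 18:00-19:00 (add 7h to convert from UTC-7).
Erik in UTC: 12:00-15:45, 17:00-18:30 (add 6h to convert from UTC-6).
Wei in UTC: 12:15-18:45 (add 6h to convert from UTC-6).
Jonas in UTC: 11:45-16:45, 17:45-18:30 (subtract 3h to convert from UTC+3).
Pablo in UTC: 12:00-16:30 (subtract 3h to convert from UTC+3).
Callum in UTC: 10:45-11:00, 12:15-16:30 (add 7h to convert from UTC-7).
Grace ∩ Erik: 12:30-15:45, 17:00-17:15, 18:00-18:30.
Grace ∩ Erik ∩ Wei: 12:30-15:45, 17:00-17:15, 18:00-18:30.
Grace ∩ Erik ∩ Wei ∩ Jonas: 12:30-15:45, 18:00-18:30.
Grace ∩ Erik ∩ Wei ∩ Jonas ∩ Pablo: 12:30-15:45.
Grace ∩ Erik ∩ Wei ∩ Jonas ∩ Pablo ∩ Callum: 12:30-15:45.
The last common window of at least 45 minutes is 12:30-15:45; a 45-minute meeting can start as late as 15:00 and still end by 15:45.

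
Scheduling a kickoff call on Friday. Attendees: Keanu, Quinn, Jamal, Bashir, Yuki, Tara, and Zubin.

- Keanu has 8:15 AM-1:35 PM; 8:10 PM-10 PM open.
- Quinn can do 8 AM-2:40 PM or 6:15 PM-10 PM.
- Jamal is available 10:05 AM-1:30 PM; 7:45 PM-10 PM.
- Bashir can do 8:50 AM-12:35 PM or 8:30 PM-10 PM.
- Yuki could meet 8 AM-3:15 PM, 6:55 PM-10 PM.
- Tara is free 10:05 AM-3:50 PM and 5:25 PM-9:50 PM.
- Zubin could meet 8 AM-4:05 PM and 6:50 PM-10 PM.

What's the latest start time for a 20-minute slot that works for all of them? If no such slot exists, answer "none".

Keanu ∩ Quinn: 08:15-13:35, 20:10-22:00.
Keanu ∩ Quinn ∩ Jamal: 10:05-13:30, 20:10-22:00.
Keanu ∩ Quinn ∩ Jamal ∩ Bashir: 10:05-12:35, 20:30-22:00.
Keanu ∩ Quinn ∩ Jamal ∩ Bashir ∩ Yuki: 10:05-12:35, 20:30-22:00.
Keanu ∩ Quinn ∩ Jamal ∩ Bashir ∩ Yuki ∩ Tara: 10:05-12:35, 20:30-21:50.
Keanu ∩ Quinn ∩ Jamal ∩ Bashir ∩ Yuki ∩ Tara ∩ Zubin: 10:05-12:35, 20:30-21:50.
The last common window of at least 20 minutes is 20:30-21:50; a 20-minute meeting can start as late as 21:30 and still end by 21:50.

21:30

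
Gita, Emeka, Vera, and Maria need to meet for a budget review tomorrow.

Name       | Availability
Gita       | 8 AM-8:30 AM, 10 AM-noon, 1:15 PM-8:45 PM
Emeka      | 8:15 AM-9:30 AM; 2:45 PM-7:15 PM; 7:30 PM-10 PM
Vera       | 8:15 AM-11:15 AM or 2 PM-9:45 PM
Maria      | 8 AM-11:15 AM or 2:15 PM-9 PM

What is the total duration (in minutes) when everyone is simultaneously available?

Gita ∩ Emeka: 08:15-08:30, 14:45-19:15, 19:30-20:45.
Gita ∩ Emeka ∩ Vera: 08:15-08:30, 14:45-19:15, 19:30-20:45.
Gita ∩ Emeka ∩ Vera ∩ Maria: 08:15-08:30, 14:45-19:15, 19:30-20:45.
Summing the common windows: 15 + 270 + 75 = 360 minutes.

360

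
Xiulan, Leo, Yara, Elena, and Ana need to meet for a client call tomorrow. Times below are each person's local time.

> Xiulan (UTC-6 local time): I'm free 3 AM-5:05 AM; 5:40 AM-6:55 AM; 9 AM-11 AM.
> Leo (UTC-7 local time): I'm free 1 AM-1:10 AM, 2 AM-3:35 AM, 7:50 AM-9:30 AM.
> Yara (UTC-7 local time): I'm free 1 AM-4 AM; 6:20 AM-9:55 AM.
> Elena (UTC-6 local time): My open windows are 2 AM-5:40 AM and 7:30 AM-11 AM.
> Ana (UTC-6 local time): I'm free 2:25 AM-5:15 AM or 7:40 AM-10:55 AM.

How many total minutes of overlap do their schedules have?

Xiulan in UTC: 09:00-11:05, 11:40-12:55, 15:00-17:00 (add 6h to convert from UTC-6).
Leo in UTC: 08:00-08:10, 09:00-10:35, 14:50-16:30 (add 7h to convert from UTC-7).
Yara in UTC: 08:00-11:00, 13:20-16:55 (add 7h to convert from UTC-7).
Elena in UTC: 08:00-11:40, 13:30-17:00 (add 6h to convert from UTC-6).
Ana in UTC: 08:25-11:15, 13:40-16:55 (add 6h to convert from UTC-6).
Xiulan ∩ Leo: 09:00-10:35, 15:00-16:30.
Xiulan ∩ Leo ∩ Yara: 09:00-10:35, 15:00-16:30.
Xiulan ∩ Leo ∩ Yara ∩ Elena: 09:00-10:35, 15:00-16:30.
Xiulan ∩ Leo ∩ Yara ∩ Elena ∩ Ana: 09:00-10:35, 15:00-16:30.
So the common availability across everyone is 09:00-10:35, 15:00-16:30.
Summing the common windows: 95 + 90 = 185 minutes.

185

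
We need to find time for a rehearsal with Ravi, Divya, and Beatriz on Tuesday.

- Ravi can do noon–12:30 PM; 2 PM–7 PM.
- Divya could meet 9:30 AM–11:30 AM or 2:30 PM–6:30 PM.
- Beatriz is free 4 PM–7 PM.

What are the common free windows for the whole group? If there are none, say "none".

16:00-18:30

Ravi ∩ Divya: 14:30-18:30.
Ravi ∩ Divya ∩ Beatriz: 16:00-18:30.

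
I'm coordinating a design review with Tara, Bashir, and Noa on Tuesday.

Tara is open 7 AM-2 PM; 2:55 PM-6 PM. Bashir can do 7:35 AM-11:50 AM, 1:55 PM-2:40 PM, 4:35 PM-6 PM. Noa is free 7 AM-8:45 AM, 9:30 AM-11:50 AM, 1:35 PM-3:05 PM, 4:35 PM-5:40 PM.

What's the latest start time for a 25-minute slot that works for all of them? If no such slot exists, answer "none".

17:15

Tara ∩ Bashir: 07:35-11:50, 13:55-14:00, 16:35-18:00.
Tara ∩ Bashir ∩ Noa: 07:35-08:45, 09:30-11:50, 13:55-14:00, 16:35-17:40.
The last common window of at least 25 minutes is 16:35-17:40; a 25-minute meeting can start as late as 17:15 and still end by 17:40.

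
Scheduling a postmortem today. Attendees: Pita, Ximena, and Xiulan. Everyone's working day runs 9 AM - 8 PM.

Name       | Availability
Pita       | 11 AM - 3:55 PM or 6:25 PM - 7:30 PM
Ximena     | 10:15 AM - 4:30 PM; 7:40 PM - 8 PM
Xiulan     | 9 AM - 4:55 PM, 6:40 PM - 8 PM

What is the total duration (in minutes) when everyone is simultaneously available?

295

Pita ∩ Ximena: 11:00-15:55.
Pita ∩ Ximena ∩ Xiulan: 11:00-15:55.
So the common availability across everyone is 11:00-15:55.
That's a single block of 295 minutes.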